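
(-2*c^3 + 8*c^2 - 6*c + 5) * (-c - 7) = 2*c^4 + 6*c^3 - 50*c^2 + 37*c - 35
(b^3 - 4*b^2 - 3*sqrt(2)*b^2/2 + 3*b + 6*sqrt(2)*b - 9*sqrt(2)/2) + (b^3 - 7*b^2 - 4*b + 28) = 2*b^3 - 11*b^2 - 3*sqrt(2)*b^2/2 - b + 6*sqrt(2)*b - 9*sqrt(2)/2 + 28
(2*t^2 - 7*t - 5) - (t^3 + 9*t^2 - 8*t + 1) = -t^3 - 7*t^2 + t - 6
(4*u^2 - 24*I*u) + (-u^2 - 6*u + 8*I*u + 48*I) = 3*u^2 - 6*u - 16*I*u + 48*I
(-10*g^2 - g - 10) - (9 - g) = -10*g^2 - 19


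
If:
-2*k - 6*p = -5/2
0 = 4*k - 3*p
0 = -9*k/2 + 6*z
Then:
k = 1/4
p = 1/3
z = 3/16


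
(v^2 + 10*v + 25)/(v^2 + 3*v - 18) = (v^2 + 10*v + 25)/(v^2 + 3*v - 18)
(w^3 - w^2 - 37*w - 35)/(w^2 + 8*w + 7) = (w^2 - 2*w - 35)/(w + 7)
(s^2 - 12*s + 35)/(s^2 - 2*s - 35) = (s - 5)/(s + 5)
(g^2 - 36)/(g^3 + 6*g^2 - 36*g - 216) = 1/(g + 6)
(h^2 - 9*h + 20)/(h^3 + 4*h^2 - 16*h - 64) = (h - 5)/(h^2 + 8*h + 16)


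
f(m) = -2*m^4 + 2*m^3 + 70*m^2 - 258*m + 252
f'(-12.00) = 12750.00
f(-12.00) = -31500.00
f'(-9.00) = 4800.00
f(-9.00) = -6336.00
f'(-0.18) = -282.96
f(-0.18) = 300.69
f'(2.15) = -8.77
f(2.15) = -1.98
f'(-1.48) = -426.12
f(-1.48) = 771.09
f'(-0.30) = -299.24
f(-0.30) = 335.63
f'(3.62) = -52.08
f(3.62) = -13.23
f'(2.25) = -3.75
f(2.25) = -2.60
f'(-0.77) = -358.59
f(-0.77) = 490.55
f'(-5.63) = 571.61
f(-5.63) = 1557.03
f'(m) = -8*m^3 + 6*m^2 + 140*m - 258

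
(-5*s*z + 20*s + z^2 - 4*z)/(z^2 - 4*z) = (-5*s + z)/z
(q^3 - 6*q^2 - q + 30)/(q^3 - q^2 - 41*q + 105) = (q + 2)/(q + 7)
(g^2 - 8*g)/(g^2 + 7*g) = (g - 8)/(g + 7)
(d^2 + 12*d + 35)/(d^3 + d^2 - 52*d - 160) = (d + 7)/(d^2 - 4*d - 32)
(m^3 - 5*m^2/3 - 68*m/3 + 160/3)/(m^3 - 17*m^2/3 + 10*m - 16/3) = (m^2 + m - 20)/(m^2 - 3*m + 2)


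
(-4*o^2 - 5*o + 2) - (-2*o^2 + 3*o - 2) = -2*o^2 - 8*o + 4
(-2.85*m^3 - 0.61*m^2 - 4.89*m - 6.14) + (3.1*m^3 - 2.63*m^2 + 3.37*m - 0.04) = 0.25*m^3 - 3.24*m^2 - 1.52*m - 6.18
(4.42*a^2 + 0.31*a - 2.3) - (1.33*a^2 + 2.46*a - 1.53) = 3.09*a^2 - 2.15*a - 0.77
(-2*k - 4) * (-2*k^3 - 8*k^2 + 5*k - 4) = 4*k^4 + 24*k^3 + 22*k^2 - 12*k + 16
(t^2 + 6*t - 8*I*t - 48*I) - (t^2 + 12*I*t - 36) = 6*t - 20*I*t + 36 - 48*I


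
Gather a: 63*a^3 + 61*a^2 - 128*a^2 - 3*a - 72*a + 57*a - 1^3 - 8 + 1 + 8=63*a^3 - 67*a^2 - 18*a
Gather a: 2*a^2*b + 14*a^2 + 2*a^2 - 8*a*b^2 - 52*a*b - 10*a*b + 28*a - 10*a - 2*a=a^2*(2*b + 16) + a*(-8*b^2 - 62*b + 16)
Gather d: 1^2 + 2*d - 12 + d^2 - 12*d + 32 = d^2 - 10*d + 21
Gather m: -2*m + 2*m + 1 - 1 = 0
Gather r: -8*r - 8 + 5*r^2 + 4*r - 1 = 5*r^2 - 4*r - 9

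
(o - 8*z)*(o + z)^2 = o^3 - 6*o^2*z - 15*o*z^2 - 8*z^3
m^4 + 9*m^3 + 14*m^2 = m^2*(m + 2)*(m + 7)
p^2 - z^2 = (p - z)*(p + z)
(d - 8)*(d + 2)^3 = d^4 - 2*d^3 - 36*d^2 - 88*d - 64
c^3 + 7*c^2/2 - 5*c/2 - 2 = (c - 1)*(c + 1/2)*(c + 4)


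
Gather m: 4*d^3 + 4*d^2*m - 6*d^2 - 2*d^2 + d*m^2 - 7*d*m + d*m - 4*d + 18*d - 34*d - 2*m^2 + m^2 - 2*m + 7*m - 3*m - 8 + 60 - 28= 4*d^3 - 8*d^2 - 20*d + m^2*(d - 1) + m*(4*d^2 - 6*d + 2) + 24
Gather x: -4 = -4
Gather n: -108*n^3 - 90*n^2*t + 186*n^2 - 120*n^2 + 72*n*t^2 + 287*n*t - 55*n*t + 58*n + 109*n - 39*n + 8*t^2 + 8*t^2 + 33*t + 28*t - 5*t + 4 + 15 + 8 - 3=-108*n^3 + n^2*(66 - 90*t) + n*(72*t^2 + 232*t + 128) + 16*t^2 + 56*t + 24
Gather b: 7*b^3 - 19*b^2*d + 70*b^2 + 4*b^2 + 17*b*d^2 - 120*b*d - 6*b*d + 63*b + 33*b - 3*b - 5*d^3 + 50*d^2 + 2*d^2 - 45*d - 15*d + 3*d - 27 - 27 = 7*b^3 + b^2*(74 - 19*d) + b*(17*d^2 - 126*d + 93) - 5*d^3 + 52*d^2 - 57*d - 54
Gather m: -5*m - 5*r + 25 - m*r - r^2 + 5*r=m*(-r - 5) - r^2 + 25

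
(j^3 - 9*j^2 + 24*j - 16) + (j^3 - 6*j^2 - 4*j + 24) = 2*j^3 - 15*j^2 + 20*j + 8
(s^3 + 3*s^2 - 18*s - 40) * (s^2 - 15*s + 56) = s^5 - 12*s^4 - 7*s^3 + 398*s^2 - 408*s - 2240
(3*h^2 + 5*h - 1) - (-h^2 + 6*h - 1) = 4*h^2 - h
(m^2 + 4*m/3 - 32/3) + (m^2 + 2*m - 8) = 2*m^2 + 10*m/3 - 56/3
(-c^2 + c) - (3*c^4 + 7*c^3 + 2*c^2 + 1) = -3*c^4 - 7*c^3 - 3*c^2 + c - 1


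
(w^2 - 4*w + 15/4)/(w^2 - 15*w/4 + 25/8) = 2*(2*w - 3)/(4*w - 5)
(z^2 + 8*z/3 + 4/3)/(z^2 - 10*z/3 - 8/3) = (z + 2)/(z - 4)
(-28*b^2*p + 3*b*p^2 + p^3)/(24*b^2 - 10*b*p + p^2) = p*(7*b + p)/(-6*b + p)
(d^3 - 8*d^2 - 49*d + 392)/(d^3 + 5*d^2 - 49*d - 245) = (d - 8)/(d + 5)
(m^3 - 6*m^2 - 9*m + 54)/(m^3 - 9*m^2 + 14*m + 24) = (m^2 - 9)/(m^2 - 3*m - 4)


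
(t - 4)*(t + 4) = t^2 - 16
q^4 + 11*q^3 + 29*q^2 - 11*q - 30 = (q - 1)*(q + 1)*(q + 5)*(q + 6)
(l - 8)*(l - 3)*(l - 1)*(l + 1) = l^4 - 11*l^3 + 23*l^2 + 11*l - 24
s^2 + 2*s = s*(s + 2)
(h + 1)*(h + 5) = h^2 + 6*h + 5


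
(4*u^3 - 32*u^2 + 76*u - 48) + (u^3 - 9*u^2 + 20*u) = 5*u^3 - 41*u^2 + 96*u - 48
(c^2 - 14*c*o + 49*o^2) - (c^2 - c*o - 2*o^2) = -13*c*o + 51*o^2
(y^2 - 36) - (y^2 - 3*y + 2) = 3*y - 38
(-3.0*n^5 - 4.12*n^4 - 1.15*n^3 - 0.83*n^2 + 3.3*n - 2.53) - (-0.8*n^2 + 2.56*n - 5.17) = -3.0*n^5 - 4.12*n^4 - 1.15*n^3 - 0.0299999999999999*n^2 + 0.74*n + 2.64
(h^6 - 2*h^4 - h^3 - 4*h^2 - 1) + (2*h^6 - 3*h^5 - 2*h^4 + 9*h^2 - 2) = 3*h^6 - 3*h^5 - 4*h^4 - h^3 + 5*h^2 - 3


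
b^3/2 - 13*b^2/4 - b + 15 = (b/2 + 1)*(b - 6)*(b - 5/2)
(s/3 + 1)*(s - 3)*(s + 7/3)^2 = s^4/3 + 14*s^3/9 - 32*s^2/27 - 14*s - 49/3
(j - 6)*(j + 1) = j^2 - 5*j - 6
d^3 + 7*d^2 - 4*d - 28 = (d - 2)*(d + 2)*(d + 7)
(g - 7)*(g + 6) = g^2 - g - 42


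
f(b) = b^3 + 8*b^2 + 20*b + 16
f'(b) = 3*b^2 + 16*b + 20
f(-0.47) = 8.26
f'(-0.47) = 13.14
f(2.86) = 162.03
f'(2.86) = 90.30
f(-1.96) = 0.00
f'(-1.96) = 0.16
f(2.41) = 124.66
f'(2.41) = 75.98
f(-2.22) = 0.09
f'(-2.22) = -0.73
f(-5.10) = -10.57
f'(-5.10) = 16.43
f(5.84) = 604.82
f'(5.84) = 215.76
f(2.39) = 123.15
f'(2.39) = 75.38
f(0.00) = 16.00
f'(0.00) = 20.00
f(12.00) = 3136.00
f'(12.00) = 644.00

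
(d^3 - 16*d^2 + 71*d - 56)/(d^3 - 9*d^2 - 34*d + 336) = (d - 1)/(d + 6)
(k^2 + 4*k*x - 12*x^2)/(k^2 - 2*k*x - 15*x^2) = (-k^2 - 4*k*x + 12*x^2)/(-k^2 + 2*k*x + 15*x^2)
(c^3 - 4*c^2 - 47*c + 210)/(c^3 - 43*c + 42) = (c - 5)/(c - 1)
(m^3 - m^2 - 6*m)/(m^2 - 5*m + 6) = m*(m + 2)/(m - 2)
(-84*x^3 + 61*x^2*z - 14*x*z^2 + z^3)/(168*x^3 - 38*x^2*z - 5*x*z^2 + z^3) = (-3*x + z)/(6*x + z)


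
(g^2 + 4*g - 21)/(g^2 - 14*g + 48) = (g^2 + 4*g - 21)/(g^2 - 14*g + 48)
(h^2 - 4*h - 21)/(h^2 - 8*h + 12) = (h^2 - 4*h - 21)/(h^2 - 8*h + 12)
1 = 1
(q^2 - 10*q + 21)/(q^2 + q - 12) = (q - 7)/(q + 4)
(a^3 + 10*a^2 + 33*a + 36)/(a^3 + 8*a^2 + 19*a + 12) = (a + 3)/(a + 1)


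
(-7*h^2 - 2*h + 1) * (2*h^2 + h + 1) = -14*h^4 - 11*h^3 - 7*h^2 - h + 1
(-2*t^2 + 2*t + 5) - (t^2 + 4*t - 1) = -3*t^2 - 2*t + 6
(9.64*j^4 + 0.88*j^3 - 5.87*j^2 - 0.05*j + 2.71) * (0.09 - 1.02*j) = -9.8328*j^5 - 0.03*j^4 + 6.0666*j^3 - 0.4773*j^2 - 2.7687*j + 0.2439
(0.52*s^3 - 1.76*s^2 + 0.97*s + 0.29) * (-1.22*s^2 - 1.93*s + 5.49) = -0.6344*s^5 + 1.1436*s^4 + 5.0682*s^3 - 11.8883*s^2 + 4.7656*s + 1.5921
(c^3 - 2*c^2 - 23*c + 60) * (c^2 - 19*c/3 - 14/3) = c^5 - 25*c^4/3 - 15*c^3 + 215*c^2 - 818*c/3 - 280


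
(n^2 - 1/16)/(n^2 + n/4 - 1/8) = (4*n + 1)/(2*(2*n + 1))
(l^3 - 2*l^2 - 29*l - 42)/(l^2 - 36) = (l^3 - 2*l^2 - 29*l - 42)/(l^2 - 36)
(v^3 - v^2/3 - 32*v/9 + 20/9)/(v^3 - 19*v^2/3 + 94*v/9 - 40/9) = (v + 2)/(v - 4)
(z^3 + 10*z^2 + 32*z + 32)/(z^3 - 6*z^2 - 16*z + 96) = (z^2 + 6*z + 8)/(z^2 - 10*z + 24)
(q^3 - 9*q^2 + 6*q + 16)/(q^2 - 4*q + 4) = (q^2 - 7*q - 8)/(q - 2)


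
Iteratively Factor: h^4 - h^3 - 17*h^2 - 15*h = (h)*(h^3 - h^2 - 17*h - 15) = h*(h - 5)*(h^2 + 4*h + 3) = h*(h - 5)*(h + 1)*(h + 3)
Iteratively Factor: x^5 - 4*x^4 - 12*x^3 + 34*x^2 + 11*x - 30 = (x - 1)*(x^4 - 3*x^3 - 15*x^2 + 19*x + 30) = (x - 1)*(x + 1)*(x^3 - 4*x^2 - 11*x + 30) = (x - 5)*(x - 1)*(x + 1)*(x^2 + x - 6) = (x - 5)*(x - 1)*(x + 1)*(x + 3)*(x - 2)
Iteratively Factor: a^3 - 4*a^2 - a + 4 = (a + 1)*(a^2 - 5*a + 4) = (a - 4)*(a + 1)*(a - 1)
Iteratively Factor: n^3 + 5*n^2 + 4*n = (n + 4)*(n^2 + n) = (n + 1)*(n + 4)*(n)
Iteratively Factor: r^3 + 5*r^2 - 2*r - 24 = (r + 3)*(r^2 + 2*r - 8) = (r + 3)*(r + 4)*(r - 2)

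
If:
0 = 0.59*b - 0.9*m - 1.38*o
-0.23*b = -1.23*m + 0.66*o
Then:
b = 4.41758241758242*o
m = 1.36263736263736*o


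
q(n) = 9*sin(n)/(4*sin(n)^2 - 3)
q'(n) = 9*cos(n)/(4*sin(n)^2 - 3) - 72*sin(n)^2*cos(n)/(4*sin(n)^2 - 3)^2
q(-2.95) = 0.60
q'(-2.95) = 3.41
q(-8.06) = -10.58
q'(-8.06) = 18.15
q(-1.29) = -12.48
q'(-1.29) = -34.78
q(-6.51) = 0.72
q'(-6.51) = -3.59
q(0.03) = -0.09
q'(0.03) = -3.01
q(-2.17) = 27.29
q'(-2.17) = 392.05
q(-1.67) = -9.32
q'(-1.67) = 6.72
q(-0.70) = 4.33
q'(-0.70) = -17.87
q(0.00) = 0.00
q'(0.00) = -3.00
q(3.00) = -0.43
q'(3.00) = 3.22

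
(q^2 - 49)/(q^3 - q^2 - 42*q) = (q + 7)/(q*(q + 6))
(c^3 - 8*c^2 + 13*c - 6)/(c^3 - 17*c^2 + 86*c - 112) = (c^3 - 8*c^2 + 13*c - 6)/(c^3 - 17*c^2 + 86*c - 112)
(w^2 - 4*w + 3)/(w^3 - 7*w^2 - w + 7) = (w - 3)/(w^2 - 6*w - 7)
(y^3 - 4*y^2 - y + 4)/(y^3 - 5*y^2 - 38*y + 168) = (y^2 - 1)/(y^2 - y - 42)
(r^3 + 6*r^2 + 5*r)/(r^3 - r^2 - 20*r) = (r^2 + 6*r + 5)/(r^2 - r - 20)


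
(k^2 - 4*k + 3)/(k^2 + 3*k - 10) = (k^2 - 4*k + 3)/(k^2 + 3*k - 10)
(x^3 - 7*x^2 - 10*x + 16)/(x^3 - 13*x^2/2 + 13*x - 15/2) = 2*(x^2 - 6*x - 16)/(2*x^2 - 11*x + 15)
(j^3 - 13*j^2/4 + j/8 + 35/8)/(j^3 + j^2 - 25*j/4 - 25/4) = (4*j - 7)/(2*(2*j + 5))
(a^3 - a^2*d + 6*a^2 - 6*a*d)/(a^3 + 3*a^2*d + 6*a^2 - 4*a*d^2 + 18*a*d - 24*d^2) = a/(a + 4*d)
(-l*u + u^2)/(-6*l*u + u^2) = (l - u)/(6*l - u)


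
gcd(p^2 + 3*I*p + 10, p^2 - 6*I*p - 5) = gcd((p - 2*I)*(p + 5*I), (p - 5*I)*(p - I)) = 1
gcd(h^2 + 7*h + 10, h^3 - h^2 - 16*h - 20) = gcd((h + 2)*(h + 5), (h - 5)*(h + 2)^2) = h + 2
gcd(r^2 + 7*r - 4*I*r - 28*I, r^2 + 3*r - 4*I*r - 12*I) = r - 4*I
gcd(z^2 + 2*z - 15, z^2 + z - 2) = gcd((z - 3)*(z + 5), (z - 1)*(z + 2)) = 1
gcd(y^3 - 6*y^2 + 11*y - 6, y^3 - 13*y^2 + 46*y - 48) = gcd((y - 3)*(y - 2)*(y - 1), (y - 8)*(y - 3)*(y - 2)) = y^2 - 5*y + 6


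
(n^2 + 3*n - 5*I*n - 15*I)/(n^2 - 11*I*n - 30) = (n + 3)/(n - 6*I)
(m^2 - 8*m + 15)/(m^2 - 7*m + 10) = (m - 3)/(m - 2)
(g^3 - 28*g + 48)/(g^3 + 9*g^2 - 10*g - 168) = (g - 2)/(g + 7)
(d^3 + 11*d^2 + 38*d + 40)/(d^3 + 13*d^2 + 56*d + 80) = (d + 2)/(d + 4)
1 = 1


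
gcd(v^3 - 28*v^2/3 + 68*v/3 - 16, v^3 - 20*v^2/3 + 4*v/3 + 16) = v^2 - 8*v + 12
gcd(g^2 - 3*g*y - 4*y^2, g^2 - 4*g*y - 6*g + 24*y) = -g + 4*y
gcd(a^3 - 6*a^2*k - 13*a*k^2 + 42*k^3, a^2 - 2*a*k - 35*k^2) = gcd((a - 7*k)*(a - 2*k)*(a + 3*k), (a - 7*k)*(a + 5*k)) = a - 7*k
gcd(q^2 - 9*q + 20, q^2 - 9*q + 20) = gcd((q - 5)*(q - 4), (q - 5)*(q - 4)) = q^2 - 9*q + 20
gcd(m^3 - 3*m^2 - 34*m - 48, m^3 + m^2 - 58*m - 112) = m^2 - 6*m - 16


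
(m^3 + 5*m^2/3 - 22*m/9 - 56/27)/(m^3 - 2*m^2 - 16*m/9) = (9*m^2 + 9*m - 28)/(3*m*(3*m - 8))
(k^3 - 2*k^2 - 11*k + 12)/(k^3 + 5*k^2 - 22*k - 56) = (k^2 + 2*k - 3)/(k^2 + 9*k + 14)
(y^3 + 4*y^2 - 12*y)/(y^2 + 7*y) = (y^2 + 4*y - 12)/(y + 7)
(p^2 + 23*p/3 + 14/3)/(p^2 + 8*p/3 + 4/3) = (p + 7)/(p + 2)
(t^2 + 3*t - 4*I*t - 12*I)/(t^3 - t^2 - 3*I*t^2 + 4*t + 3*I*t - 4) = (t + 3)/(t^2 + t*(-1 + I) - I)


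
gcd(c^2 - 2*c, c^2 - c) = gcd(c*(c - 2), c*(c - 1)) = c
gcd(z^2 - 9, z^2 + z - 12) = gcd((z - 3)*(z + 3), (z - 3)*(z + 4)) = z - 3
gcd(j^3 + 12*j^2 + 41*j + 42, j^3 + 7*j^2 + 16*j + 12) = j^2 + 5*j + 6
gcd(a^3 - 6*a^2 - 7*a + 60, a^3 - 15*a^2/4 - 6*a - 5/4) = a - 5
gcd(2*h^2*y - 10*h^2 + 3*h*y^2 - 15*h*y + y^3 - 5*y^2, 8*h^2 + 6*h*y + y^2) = 2*h + y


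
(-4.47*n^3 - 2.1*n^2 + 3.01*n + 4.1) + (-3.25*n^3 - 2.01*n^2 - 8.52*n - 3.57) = -7.72*n^3 - 4.11*n^2 - 5.51*n + 0.53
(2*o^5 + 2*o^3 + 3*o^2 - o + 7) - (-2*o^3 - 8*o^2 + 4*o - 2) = 2*o^5 + 4*o^3 + 11*o^2 - 5*o + 9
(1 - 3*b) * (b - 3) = -3*b^2 + 10*b - 3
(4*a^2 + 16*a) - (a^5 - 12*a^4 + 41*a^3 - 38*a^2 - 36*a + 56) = -a^5 + 12*a^4 - 41*a^3 + 42*a^2 + 52*a - 56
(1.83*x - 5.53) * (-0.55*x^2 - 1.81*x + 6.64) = -1.0065*x^3 - 0.270799999999999*x^2 + 22.1605*x - 36.7192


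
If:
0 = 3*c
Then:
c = 0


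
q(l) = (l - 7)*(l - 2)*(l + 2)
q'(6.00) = 20.00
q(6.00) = -32.00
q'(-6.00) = 188.00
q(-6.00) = -416.00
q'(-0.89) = 10.84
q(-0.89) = 25.31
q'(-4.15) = 105.77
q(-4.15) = -147.43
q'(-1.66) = 27.51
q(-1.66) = 10.78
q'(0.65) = -11.83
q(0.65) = 22.72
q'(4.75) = -2.81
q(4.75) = -41.77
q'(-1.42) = 21.93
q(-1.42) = 16.70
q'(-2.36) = 45.75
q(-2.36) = -14.69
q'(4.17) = -10.21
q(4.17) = -37.89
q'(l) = (l - 7)*(l - 2) + (l - 7)*(l + 2) + (l - 2)*(l + 2)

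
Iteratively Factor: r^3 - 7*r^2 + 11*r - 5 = (r - 1)*(r^2 - 6*r + 5) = (r - 1)^2*(r - 5)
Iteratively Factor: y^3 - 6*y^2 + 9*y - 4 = (y - 1)*(y^2 - 5*y + 4) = (y - 4)*(y - 1)*(y - 1)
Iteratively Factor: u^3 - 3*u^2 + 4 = (u + 1)*(u^2 - 4*u + 4) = (u - 2)*(u + 1)*(u - 2)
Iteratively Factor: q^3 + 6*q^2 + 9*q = (q + 3)*(q^2 + 3*q) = (q + 3)^2*(q)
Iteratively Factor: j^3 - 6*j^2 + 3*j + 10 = (j - 5)*(j^2 - j - 2) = (j - 5)*(j - 2)*(j + 1)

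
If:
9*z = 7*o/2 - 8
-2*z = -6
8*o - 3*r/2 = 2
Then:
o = 10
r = 52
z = 3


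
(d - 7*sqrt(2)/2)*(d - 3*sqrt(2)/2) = d^2 - 5*sqrt(2)*d + 21/2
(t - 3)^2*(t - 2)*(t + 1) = t^4 - 7*t^3 + 13*t^2 + 3*t - 18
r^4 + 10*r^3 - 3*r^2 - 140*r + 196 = (r - 2)^2*(r + 7)^2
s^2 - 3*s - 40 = (s - 8)*(s + 5)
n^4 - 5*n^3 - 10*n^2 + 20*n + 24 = (n - 6)*(n - 2)*(n + 1)*(n + 2)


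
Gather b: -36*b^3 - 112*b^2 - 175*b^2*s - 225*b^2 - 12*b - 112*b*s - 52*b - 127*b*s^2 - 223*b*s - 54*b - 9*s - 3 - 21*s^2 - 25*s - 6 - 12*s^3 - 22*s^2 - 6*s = -36*b^3 + b^2*(-175*s - 337) + b*(-127*s^2 - 335*s - 118) - 12*s^3 - 43*s^2 - 40*s - 9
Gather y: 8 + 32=40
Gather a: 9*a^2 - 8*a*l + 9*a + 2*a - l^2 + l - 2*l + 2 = 9*a^2 + a*(11 - 8*l) - l^2 - l + 2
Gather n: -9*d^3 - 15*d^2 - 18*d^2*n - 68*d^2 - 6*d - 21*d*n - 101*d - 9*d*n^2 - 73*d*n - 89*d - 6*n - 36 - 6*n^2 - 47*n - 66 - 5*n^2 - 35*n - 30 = -9*d^3 - 83*d^2 - 196*d + n^2*(-9*d - 11) + n*(-18*d^2 - 94*d - 88) - 132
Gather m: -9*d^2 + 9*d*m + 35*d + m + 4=-9*d^2 + 35*d + m*(9*d + 1) + 4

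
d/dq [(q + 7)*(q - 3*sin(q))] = q - (q + 7)*(3*cos(q) - 1) - 3*sin(q)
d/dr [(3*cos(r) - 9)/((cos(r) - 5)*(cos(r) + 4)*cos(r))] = 6*(cos(r)^3 - 5*cos(r)^2 + 3*cos(r) + 30)*sin(r)/((cos(r) - 5)^2*(cos(r) + 4)^2*cos(r)^2)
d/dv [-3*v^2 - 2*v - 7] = -6*v - 2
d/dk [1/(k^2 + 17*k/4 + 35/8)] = 16*(-8*k - 17)/(8*k^2 + 34*k + 35)^2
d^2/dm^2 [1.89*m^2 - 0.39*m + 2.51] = 3.78000000000000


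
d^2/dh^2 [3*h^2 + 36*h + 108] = 6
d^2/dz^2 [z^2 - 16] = 2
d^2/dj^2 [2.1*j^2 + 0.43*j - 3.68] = 4.20000000000000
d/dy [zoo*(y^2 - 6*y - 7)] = zoo*(y - 3)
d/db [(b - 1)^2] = 2*b - 2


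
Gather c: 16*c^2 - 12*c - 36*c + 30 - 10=16*c^2 - 48*c + 20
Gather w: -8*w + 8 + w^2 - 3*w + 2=w^2 - 11*w + 10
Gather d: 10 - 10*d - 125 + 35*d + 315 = 25*d + 200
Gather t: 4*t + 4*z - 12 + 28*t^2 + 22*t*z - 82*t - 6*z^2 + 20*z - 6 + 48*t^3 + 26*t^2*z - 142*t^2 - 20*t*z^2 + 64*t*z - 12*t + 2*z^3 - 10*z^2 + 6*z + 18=48*t^3 + t^2*(26*z - 114) + t*(-20*z^2 + 86*z - 90) + 2*z^3 - 16*z^2 + 30*z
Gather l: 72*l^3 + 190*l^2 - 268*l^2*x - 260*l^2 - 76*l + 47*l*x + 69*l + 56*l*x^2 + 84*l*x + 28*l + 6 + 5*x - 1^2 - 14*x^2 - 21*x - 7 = 72*l^3 + l^2*(-268*x - 70) + l*(56*x^2 + 131*x + 21) - 14*x^2 - 16*x - 2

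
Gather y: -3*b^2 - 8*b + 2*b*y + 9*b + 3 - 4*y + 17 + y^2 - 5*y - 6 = -3*b^2 + b + y^2 + y*(2*b - 9) + 14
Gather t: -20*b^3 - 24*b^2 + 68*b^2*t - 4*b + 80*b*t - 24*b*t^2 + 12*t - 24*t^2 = -20*b^3 - 24*b^2 - 4*b + t^2*(-24*b - 24) + t*(68*b^2 + 80*b + 12)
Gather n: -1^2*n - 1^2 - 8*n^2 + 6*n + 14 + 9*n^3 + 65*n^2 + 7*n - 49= 9*n^3 + 57*n^2 + 12*n - 36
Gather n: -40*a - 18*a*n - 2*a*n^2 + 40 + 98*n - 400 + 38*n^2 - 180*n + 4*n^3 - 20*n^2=-40*a + 4*n^3 + n^2*(18 - 2*a) + n*(-18*a - 82) - 360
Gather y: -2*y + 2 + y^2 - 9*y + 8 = y^2 - 11*y + 10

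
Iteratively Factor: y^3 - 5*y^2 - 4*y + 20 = (y - 2)*(y^2 - 3*y - 10) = (y - 2)*(y + 2)*(y - 5)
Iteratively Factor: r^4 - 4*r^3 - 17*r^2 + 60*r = (r - 5)*(r^3 + r^2 - 12*r) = (r - 5)*(r + 4)*(r^2 - 3*r) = r*(r - 5)*(r + 4)*(r - 3)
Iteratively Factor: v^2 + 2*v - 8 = (v + 4)*(v - 2)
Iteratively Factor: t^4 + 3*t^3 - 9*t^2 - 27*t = (t - 3)*(t^3 + 6*t^2 + 9*t) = (t - 3)*(t + 3)*(t^2 + 3*t) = t*(t - 3)*(t + 3)*(t + 3)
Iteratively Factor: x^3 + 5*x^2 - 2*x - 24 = (x + 3)*(x^2 + 2*x - 8) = (x + 3)*(x + 4)*(x - 2)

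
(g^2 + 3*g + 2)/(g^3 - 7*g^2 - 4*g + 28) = (g + 1)/(g^2 - 9*g + 14)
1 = 1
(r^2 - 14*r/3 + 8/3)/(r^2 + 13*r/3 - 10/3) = (r - 4)/(r + 5)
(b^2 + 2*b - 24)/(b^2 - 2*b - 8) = (b + 6)/(b + 2)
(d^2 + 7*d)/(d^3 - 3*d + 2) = d*(d + 7)/(d^3 - 3*d + 2)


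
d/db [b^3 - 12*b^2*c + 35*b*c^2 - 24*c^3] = 3*b^2 - 24*b*c + 35*c^2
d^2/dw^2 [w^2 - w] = 2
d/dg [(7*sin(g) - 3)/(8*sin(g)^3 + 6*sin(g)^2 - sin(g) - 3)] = (-112*sin(g)^3 + 30*sin(g)^2 + 36*sin(g) - 24)*cos(g)/(5*sin(g) - 2*sin(3*g) - 3*cos(2*g))^2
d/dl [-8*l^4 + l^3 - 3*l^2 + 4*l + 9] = -32*l^3 + 3*l^2 - 6*l + 4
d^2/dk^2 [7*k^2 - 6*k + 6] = 14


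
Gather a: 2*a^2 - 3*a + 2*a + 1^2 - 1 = 2*a^2 - a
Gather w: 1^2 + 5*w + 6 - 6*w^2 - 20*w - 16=-6*w^2 - 15*w - 9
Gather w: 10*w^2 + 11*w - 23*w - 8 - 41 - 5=10*w^2 - 12*w - 54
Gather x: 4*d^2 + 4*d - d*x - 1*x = 4*d^2 + 4*d + x*(-d - 1)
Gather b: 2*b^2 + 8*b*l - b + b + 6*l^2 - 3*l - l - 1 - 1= 2*b^2 + 8*b*l + 6*l^2 - 4*l - 2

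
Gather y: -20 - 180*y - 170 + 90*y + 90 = -90*y - 100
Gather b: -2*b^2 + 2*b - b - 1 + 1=-2*b^2 + b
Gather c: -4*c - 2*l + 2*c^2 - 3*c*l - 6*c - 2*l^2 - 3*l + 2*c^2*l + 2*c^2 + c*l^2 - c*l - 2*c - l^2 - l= c^2*(2*l + 4) + c*(l^2 - 4*l - 12) - 3*l^2 - 6*l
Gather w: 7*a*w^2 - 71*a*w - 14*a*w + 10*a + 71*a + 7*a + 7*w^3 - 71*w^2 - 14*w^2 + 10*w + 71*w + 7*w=88*a + 7*w^3 + w^2*(7*a - 85) + w*(88 - 85*a)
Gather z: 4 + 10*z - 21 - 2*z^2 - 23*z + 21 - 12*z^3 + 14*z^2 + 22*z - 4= -12*z^3 + 12*z^2 + 9*z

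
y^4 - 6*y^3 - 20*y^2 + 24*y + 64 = (y - 8)*(y - 2)*(y + 2)^2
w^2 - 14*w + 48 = (w - 8)*(w - 6)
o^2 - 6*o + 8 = (o - 4)*(o - 2)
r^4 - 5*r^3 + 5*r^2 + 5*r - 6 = (r - 3)*(r - 2)*(r - 1)*(r + 1)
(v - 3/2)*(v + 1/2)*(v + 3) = v^3 + 2*v^2 - 15*v/4 - 9/4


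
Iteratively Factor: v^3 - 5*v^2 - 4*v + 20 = (v - 5)*(v^2 - 4) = (v - 5)*(v + 2)*(v - 2)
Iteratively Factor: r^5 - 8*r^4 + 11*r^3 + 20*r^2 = (r - 4)*(r^4 - 4*r^3 - 5*r^2) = r*(r - 4)*(r^3 - 4*r^2 - 5*r) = r^2*(r - 4)*(r^2 - 4*r - 5) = r^2*(r - 5)*(r - 4)*(r + 1)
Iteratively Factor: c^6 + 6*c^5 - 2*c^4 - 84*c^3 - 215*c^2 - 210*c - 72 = (c + 3)*(c^5 + 3*c^4 - 11*c^3 - 51*c^2 - 62*c - 24) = (c + 1)*(c + 3)*(c^4 + 2*c^3 - 13*c^2 - 38*c - 24) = (c + 1)^2*(c + 3)*(c^3 + c^2 - 14*c - 24) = (c + 1)^2*(c + 3)^2*(c^2 - 2*c - 8) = (c - 4)*(c + 1)^2*(c + 3)^2*(c + 2)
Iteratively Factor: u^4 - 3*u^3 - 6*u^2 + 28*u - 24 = (u - 2)*(u^3 - u^2 - 8*u + 12) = (u - 2)*(u + 3)*(u^2 - 4*u + 4) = (u - 2)^2*(u + 3)*(u - 2)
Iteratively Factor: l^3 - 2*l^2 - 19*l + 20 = (l - 5)*(l^2 + 3*l - 4) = (l - 5)*(l + 4)*(l - 1)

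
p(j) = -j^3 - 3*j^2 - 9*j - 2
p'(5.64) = -138.27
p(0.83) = -12.11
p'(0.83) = -16.05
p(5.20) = -270.53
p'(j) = -3*j^2 - 6*j - 9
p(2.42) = -55.52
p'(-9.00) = -198.00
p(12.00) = -2270.00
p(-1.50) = 8.12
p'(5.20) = -121.32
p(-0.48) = 1.74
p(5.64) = -327.59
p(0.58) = -8.42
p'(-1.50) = -6.75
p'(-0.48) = -6.81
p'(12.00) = -513.00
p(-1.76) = 10.00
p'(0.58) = -13.49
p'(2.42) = -41.09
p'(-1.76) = -7.73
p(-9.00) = 565.00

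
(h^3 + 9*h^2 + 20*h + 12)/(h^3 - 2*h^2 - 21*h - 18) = (h^2 + 8*h + 12)/(h^2 - 3*h - 18)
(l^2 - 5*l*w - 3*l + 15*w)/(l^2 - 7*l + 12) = (l - 5*w)/(l - 4)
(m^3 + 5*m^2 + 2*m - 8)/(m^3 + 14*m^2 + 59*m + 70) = (m^2 + 3*m - 4)/(m^2 + 12*m + 35)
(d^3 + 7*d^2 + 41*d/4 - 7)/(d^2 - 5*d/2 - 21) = (d^2 + 7*d/2 - 2)/(d - 6)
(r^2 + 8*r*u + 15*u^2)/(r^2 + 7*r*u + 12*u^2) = (r + 5*u)/(r + 4*u)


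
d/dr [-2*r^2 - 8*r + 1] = -4*r - 8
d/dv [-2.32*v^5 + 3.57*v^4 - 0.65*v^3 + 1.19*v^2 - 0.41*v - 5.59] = -11.6*v^4 + 14.28*v^3 - 1.95*v^2 + 2.38*v - 0.41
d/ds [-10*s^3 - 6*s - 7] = -30*s^2 - 6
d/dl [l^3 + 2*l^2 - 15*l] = 3*l^2 + 4*l - 15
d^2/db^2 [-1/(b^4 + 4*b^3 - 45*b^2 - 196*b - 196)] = 2*(3*(2*b^2 + 4*b - 15)*(-b^4 - 4*b^3 + 45*b^2 + 196*b + 196) + 4*(2*b^3 + 6*b^2 - 45*b - 98)^2)/(-b^4 - 4*b^3 + 45*b^2 + 196*b + 196)^3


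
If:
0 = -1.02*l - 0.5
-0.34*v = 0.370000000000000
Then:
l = -0.49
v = -1.09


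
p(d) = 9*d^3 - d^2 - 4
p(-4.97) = -1133.57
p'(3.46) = 316.31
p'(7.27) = 1412.49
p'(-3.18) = 279.39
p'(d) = 27*d^2 - 2*d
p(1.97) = 60.93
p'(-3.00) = 249.00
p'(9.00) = 2169.00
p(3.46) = 356.82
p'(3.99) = 421.86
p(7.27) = 3401.31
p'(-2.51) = 175.12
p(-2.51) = -152.62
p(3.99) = 551.77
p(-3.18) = -303.53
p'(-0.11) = 0.55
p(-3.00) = -256.00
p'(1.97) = 100.84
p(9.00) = 6476.00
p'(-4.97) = 676.86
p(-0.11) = -4.02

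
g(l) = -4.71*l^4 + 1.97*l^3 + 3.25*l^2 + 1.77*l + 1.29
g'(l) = -18.84*l^3 + 5.91*l^2 + 6.5*l + 1.77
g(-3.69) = -933.19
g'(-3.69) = 1004.84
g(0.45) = 2.73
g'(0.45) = 4.17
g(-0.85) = -1.53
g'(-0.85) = 12.09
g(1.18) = 2.01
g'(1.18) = -13.29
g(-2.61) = -234.78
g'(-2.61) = 360.03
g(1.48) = -5.18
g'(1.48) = -36.74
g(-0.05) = 1.21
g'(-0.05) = 1.46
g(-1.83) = -55.96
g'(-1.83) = 125.13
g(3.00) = -292.47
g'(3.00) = -434.22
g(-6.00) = -6422.01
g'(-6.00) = 4244.97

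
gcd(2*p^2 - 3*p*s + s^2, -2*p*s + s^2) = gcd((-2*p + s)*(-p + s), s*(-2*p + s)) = 2*p - s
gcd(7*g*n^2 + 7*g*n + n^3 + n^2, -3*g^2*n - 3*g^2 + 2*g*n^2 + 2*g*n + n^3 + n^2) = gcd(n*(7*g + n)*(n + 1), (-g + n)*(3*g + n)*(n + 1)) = n + 1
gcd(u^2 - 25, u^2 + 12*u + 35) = u + 5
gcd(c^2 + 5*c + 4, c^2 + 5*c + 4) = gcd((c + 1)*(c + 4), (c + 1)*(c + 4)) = c^2 + 5*c + 4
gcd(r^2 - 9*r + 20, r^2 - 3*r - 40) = 1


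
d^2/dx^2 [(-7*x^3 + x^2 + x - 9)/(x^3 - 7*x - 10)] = 2*(x^6 - 144*x^5 - 453*x^4 - 266*x^3 - 1221*x^2 - 2370*x - 411)/(x^9 - 21*x^7 - 30*x^6 + 147*x^5 + 420*x^4 - 43*x^3 - 1470*x^2 - 2100*x - 1000)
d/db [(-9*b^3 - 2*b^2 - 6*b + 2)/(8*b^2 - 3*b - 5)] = 3*(-24*b^4 + 18*b^3 + 63*b^2 - 4*b + 12)/(64*b^4 - 48*b^3 - 71*b^2 + 30*b + 25)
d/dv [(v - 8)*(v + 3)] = 2*v - 5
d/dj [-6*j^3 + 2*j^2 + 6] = 2*j*(2 - 9*j)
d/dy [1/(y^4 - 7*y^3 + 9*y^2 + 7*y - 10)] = (-4*y^3 + 21*y^2 - 18*y - 7)/(y^4 - 7*y^3 + 9*y^2 + 7*y - 10)^2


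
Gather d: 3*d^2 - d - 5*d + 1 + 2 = 3*d^2 - 6*d + 3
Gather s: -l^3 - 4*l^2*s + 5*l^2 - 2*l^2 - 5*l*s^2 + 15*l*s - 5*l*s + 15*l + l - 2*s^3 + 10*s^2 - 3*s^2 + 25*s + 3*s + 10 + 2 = -l^3 + 3*l^2 + 16*l - 2*s^3 + s^2*(7 - 5*l) + s*(-4*l^2 + 10*l + 28) + 12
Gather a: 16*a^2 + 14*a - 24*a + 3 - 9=16*a^2 - 10*a - 6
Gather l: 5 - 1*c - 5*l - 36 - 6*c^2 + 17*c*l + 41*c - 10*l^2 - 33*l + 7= -6*c^2 + 40*c - 10*l^2 + l*(17*c - 38) - 24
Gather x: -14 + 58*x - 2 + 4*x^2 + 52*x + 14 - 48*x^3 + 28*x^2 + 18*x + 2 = -48*x^3 + 32*x^2 + 128*x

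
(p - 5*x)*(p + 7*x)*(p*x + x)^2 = p^4*x^2 + 2*p^3*x^3 + 2*p^3*x^2 - 35*p^2*x^4 + 4*p^2*x^3 + p^2*x^2 - 70*p*x^4 + 2*p*x^3 - 35*x^4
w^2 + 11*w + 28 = (w + 4)*(w + 7)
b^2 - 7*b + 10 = (b - 5)*(b - 2)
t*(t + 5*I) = t^2 + 5*I*t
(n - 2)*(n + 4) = n^2 + 2*n - 8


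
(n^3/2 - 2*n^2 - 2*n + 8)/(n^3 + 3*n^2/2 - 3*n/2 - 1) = (n^2 - 6*n + 8)/(2*n^2 - n - 1)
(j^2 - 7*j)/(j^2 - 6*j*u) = (j - 7)/(j - 6*u)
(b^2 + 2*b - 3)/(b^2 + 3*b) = (b - 1)/b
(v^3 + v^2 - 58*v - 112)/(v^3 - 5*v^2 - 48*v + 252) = (v^2 - 6*v - 16)/(v^2 - 12*v + 36)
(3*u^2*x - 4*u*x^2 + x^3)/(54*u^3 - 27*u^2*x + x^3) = x*(-u + x)/(-18*u^2 + 3*u*x + x^2)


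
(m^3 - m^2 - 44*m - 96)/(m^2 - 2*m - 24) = (m^2 - 5*m - 24)/(m - 6)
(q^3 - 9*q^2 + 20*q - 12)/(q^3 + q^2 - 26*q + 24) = (q^2 - 8*q + 12)/(q^2 + 2*q - 24)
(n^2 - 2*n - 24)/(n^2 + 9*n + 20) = (n - 6)/(n + 5)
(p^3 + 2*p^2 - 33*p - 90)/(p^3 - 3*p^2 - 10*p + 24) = (p^2 - p - 30)/(p^2 - 6*p + 8)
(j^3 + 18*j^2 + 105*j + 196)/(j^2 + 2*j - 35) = (j^2 + 11*j + 28)/(j - 5)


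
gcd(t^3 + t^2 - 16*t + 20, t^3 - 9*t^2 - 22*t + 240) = t + 5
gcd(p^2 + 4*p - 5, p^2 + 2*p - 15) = p + 5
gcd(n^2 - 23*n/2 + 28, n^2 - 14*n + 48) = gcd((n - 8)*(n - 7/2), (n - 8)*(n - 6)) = n - 8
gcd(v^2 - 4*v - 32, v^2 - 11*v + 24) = v - 8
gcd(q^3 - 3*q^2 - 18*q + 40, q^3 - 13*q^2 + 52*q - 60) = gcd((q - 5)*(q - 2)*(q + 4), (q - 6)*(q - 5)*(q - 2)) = q^2 - 7*q + 10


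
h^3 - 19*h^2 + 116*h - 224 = (h - 8)*(h - 7)*(h - 4)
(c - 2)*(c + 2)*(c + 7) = c^3 + 7*c^2 - 4*c - 28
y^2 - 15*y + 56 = (y - 8)*(y - 7)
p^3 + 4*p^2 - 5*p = p*(p - 1)*(p + 5)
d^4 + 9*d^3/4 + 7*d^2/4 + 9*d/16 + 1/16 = (d + 1/4)*(d + 1/2)^2*(d + 1)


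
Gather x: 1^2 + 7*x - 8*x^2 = -8*x^2 + 7*x + 1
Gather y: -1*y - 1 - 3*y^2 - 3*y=-3*y^2 - 4*y - 1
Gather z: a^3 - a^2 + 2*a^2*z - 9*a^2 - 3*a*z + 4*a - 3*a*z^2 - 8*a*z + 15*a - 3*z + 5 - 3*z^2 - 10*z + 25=a^3 - 10*a^2 + 19*a + z^2*(-3*a - 3) + z*(2*a^2 - 11*a - 13) + 30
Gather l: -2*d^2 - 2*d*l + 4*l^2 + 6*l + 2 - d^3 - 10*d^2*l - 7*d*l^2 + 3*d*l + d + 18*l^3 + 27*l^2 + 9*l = -d^3 - 2*d^2 + d + 18*l^3 + l^2*(31 - 7*d) + l*(-10*d^2 + d + 15) + 2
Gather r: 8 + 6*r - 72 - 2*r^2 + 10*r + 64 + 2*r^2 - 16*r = 0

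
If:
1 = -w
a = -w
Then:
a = 1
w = -1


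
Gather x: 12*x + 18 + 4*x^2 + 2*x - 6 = 4*x^2 + 14*x + 12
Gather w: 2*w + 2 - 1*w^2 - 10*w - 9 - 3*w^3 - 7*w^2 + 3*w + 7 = -3*w^3 - 8*w^2 - 5*w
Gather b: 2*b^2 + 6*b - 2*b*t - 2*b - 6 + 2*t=2*b^2 + b*(4 - 2*t) + 2*t - 6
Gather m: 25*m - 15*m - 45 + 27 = 10*m - 18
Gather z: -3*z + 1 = 1 - 3*z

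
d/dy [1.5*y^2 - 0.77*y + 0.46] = 3.0*y - 0.77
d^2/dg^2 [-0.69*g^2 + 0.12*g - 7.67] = -1.38000000000000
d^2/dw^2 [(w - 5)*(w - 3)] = 2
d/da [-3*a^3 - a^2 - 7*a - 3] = -9*a^2 - 2*a - 7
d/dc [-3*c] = -3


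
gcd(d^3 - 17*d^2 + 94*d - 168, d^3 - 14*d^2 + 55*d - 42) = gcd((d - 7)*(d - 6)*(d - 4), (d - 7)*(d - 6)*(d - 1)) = d^2 - 13*d + 42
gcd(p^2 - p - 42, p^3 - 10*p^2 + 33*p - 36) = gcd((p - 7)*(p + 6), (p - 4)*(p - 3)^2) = 1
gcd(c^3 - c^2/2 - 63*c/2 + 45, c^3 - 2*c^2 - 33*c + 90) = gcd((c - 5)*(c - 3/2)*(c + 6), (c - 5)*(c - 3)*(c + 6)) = c^2 + c - 30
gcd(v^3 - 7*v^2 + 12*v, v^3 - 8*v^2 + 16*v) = v^2 - 4*v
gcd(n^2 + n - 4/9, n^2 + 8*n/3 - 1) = n - 1/3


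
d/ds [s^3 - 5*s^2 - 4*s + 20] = 3*s^2 - 10*s - 4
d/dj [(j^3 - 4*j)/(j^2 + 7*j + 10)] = (j^2 + 10*j - 10)/(j^2 + 10*j + 25)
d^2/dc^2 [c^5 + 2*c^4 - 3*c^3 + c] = 2*c*(10*c^2 + 12*c - 9)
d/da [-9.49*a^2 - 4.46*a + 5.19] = -18.98*a - 4.46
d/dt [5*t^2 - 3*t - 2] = 10*t - 3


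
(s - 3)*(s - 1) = s^2 - 4*s + 3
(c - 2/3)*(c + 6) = c^2 + 16*c/3 - 4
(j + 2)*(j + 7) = j^2 + 9*j + 14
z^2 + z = z*(z + 1)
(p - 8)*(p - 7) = p^2 - 15*p + 56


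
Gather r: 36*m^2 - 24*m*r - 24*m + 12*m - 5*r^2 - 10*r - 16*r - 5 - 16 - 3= 36*m^2 - 12*m - 5*r^2 + r*(-24*m - 26) - 24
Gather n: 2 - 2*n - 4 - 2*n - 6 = -4*n - 8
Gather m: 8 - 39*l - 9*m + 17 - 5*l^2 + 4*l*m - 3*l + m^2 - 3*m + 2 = -5*l^2 - 42*l + m^2 + m*(4*l - 12) + 27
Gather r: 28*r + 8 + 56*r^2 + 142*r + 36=56*r^2 + 170*r + 44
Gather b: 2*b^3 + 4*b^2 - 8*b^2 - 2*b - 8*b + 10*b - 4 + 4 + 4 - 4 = 2*b^3 - 4*b^2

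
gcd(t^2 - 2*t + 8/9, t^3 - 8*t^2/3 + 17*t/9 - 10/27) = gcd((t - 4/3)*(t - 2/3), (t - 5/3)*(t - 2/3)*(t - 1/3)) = t - 2/3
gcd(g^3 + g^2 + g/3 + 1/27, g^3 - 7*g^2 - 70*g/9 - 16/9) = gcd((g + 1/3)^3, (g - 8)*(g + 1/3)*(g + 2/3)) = g + 1/3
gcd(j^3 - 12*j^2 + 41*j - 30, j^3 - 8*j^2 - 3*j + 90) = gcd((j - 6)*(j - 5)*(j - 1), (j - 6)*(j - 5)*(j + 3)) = j^2 - 11*j + 30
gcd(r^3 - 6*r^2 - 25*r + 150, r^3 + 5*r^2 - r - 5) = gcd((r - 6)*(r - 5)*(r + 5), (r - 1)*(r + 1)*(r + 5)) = r + 5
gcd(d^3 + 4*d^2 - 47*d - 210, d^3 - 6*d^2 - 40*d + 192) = d + 6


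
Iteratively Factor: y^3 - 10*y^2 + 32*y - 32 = (y - 4)*(y^2 - 6*y + 8) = (y - 4)*(y - 2)*(y - 4)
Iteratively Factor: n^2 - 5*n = (n)*(n - 5)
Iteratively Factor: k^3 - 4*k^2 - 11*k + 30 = (k - 2)*(k^2 - 2*k - 15) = (k - 2)*(k + 3)*(k - 5)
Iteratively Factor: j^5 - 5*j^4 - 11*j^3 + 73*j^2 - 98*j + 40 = (j - 5)*(j^4 - 11*j^2 + 18*j - 8) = (j - 5)*(j + 4)*(j^3 - 4*j^2 + 5*j - 2) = (j - 5)*(j - 2)*(j + 4)*(j^2 - 2*j + 1) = (j - 5)*(j - 2)*(j - 1)*(j + 4)*(j - 1)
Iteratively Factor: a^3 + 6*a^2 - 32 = (a - 2)*(a^2 + 8*a + 16) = (a - 2)*(a + 4)*(a + 4)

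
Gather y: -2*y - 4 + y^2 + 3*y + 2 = y^2 + y - 2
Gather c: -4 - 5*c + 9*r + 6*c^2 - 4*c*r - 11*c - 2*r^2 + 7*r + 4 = 6*c^2 + c*(-4*r - 16) - 2*r^2 + 16*r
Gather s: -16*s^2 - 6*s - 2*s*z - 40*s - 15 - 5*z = -16*s^2 + s*(-2*z - 46) - 5*z - 15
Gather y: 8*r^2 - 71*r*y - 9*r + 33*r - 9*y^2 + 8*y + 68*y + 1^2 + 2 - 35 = 8*r^2 + 24*r - 9*y^2 + y*(76 - 71*r) - 32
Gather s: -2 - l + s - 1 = -l + s - 3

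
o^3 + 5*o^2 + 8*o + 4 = (o + 1)*(o + 2)^2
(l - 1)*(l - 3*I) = l^2 - l - 3*I*l + 3*I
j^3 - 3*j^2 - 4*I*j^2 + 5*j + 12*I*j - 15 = (j - 3)*(j - 5*I)*(j + I)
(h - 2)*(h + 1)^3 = h^4 + h^3 - 3*h^2 - 5*h - 2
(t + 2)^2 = t^2 + 4*t + 4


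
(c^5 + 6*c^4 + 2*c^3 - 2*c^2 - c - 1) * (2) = 2*c^5 + 12*c^4 + 4*c^3 - 4*c^2 - 2*c - 2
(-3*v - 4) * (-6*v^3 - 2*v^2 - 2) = 18*v^4 + 30*v^3 + 8*v^2 + 6*v + 8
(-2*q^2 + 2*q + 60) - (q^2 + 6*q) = -3*q^2 - 4*q + 60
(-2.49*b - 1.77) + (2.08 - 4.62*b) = 0.31 - 7.11*b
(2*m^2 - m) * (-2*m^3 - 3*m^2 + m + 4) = -4*m^5 - 4*m^4 + 5*m^3 + 7*m^2 - 4*m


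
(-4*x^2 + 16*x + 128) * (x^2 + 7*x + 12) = -4*x^4 - 12*x^3 + 192*x^2 + 1088*x + 1536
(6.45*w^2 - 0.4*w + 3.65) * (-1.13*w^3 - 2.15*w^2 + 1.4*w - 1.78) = -7.2885*w^5 - 13.4155*w^4 + 5.7655*w^3 - 19.8885*w^2 + 5.822*w - 6.497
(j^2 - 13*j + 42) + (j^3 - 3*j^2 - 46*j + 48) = j^3 - 2*j^2 - 59*j + 90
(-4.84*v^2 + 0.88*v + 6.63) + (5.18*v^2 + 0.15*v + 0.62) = 0.34*v^2 + 1.03*v + 7.25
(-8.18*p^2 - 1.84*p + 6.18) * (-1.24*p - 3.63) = 10.1432*p^3 + 31.975*p^2 - 0.984*p - 22.4334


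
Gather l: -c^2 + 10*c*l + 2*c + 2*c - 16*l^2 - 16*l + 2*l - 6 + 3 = -c^2 + 4*c - 16*l^2 + l*(10*c - 14) - 3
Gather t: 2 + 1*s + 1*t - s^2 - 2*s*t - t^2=-s^2 + s - t^2 + t*(1 - 2*s) + 2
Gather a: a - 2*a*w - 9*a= a*(-2*w - 8)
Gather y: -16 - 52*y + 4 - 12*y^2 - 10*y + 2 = -12*y^2 - 62*y - 10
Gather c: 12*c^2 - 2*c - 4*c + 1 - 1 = 12*c^2 - 6*c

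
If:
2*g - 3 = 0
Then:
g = 3/2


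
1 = 1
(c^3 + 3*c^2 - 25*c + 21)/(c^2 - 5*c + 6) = (c^2 + 6*c - 7)/(c - 2)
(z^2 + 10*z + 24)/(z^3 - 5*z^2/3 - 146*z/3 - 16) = 3*(z + 4)/(3*z^2 - 23*z - 8)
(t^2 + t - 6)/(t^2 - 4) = (t + 3)/(t + 2)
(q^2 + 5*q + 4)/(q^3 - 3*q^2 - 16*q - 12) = (q + 4)/(q^2 - 4*q - 12)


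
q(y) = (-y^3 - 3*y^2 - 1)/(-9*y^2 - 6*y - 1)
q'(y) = (18*y + 6)*(-y^3 - 3*y^2 - 1)/(-9*y^2 - 6*y - 1)^2 + (-3*y^2 - 6*y)/(-9*y^2 - 6*y - 1)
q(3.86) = 0.65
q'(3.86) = 0.12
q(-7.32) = -0.52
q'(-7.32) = 0.12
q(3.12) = 0.56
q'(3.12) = 0.12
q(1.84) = 0.41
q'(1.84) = 0.12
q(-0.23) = 11.93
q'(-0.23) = -243.62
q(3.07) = 0.56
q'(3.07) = 0.12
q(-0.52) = 5.33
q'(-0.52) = 49.71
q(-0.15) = 3.52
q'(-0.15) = -41.13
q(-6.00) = -0.37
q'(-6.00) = 0.12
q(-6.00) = -0.37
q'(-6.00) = 0.12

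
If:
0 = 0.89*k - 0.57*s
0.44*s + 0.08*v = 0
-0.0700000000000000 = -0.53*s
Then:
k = 0.08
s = 0.13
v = -0.73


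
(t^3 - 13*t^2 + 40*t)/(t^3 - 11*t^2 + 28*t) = (t^2 - 13*t + 40)/(t^2 - 11*t + 28)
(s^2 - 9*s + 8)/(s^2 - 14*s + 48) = (s - 1)/(s - 6)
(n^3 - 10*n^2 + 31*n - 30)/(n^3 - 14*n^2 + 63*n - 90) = (n - 2)/(n - 6)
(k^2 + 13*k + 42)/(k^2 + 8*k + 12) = (k + 7)/(k + 2)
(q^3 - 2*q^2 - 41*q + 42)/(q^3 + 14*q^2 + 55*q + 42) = (q^2 - 8*q + 7)/(q^2 + 8*q + 7)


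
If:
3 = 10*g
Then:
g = 3/10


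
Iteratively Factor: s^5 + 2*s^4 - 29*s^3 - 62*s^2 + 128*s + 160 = (s + 1)*(s^4 + s^3 - 30*s^2 - 32*s + 160) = (s - 5)*(s + 1)*(s^3 + 6*s^2 - 32) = (s - 5)*(s - 2)*(s + 1)*(s^2 + 8*s + 16) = (s - 5)*(s - 2)*(s + 1)*(s + 4)*(s + 4)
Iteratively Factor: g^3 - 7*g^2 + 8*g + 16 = (g - 4)*(g^2 - 3*g - 4) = (g - 4)*(g + 1)*(g - 4)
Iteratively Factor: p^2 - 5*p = (p - 5)*(p)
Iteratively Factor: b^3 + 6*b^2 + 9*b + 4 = (b + 1)*(b^2 + 5*b + 4) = (b + 1)^2*(b + 4)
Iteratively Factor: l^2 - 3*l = (l)*(l - 3)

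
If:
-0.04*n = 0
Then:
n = 0.00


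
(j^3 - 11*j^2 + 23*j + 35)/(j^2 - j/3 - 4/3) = 3*(j^2 - 12*j + 35)/(3*j - 4)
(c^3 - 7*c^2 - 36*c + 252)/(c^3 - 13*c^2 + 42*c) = (c + 6)/c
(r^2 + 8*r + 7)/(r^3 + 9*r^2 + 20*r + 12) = (r + 7)/(r^2 + 8*r + 12)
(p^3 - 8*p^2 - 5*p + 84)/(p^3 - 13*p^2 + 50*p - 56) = (p + 3)/(p - 2)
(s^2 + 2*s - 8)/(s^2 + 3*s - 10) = (s + 4)/(s + 5)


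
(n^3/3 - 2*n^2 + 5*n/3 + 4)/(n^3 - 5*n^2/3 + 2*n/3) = (n^3 - 6*n^2 + 5*n + 12)/(n*(3*n^2 - 5*n + 2))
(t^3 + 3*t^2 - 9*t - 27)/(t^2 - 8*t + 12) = (t^3 + 3*t^2 - 9*t - 27)/(t^2 - 8*t + 12)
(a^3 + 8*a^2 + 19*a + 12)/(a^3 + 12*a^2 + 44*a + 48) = (a^2 + 4*a + 3)/(a^2 + 8*a + 12)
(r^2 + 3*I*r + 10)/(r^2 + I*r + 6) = (r + 5*I)/(r + 3*I)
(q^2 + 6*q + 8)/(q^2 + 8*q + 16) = (q + 2)/(q + 4)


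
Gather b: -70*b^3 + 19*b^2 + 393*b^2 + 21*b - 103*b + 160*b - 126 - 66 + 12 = -70*b^3 + 412*b^2 + 78*b - 180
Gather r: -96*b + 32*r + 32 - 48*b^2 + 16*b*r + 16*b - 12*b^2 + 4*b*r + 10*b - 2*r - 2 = -60*b^2 - 70*b + r*(20*b + 30) + 30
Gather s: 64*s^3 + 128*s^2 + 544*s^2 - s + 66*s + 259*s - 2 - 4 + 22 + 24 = 64*s^3 + 672*s^2 + 324*s + 40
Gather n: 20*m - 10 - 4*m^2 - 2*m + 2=-4*m^2 + 18*m - 8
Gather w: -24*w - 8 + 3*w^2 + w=3*w^2 - 23*w - 8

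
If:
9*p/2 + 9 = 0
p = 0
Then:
No Solution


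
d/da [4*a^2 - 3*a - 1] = 8*a - 3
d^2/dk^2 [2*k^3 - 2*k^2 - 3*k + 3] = 12*k - 4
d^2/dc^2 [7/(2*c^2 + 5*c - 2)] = 14*(-4*c^2 - 10*c + (4*c + 5)^2 + 4)/(2*c^2 + 5*c - 2)^3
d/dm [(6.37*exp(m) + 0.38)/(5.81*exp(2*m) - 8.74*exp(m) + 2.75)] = (-37.0097*exp(2*m) - 4.4156*exp(m) + 20.8387)*exp(m)/(33.7561*exp(4*m) - 101.5588*exp(3*m) + 108.3426*exp(2*m) - 48.07*exp(m) + 7.5625)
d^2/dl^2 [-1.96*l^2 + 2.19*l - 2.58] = -3.92000000000000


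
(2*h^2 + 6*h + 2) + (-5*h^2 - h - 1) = -3*h^2 + 5*h + 1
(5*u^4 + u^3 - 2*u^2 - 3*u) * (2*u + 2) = 10*u^5 + 12*u^4 - 2*u^3 - 10*u^2 - 6*u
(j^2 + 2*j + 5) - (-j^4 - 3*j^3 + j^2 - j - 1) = j^4 + 3*j^3 + 3*j + 6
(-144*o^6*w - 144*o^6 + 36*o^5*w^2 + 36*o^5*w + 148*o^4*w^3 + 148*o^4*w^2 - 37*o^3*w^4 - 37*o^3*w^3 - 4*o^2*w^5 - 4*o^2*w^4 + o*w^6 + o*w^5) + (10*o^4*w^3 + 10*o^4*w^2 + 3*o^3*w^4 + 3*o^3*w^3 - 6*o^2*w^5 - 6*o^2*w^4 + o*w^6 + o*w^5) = -144*o^6*w - 144*o^6 + 36*o^5*w^2 + 36*o^5*w + 158*o^4*w^3 + 158*o^4*w^2 - 34*o^3*w^4 - 34*o^3*w^3 - 10*o^2*w^5 - 10*o^2*w^4 + 2*o*w^6 + 2*o*w^5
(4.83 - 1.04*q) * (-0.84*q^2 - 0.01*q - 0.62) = 0.8736*q^3 - 4.0468*q^2 + 0.5965*q - 2.9946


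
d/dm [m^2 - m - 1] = 2*m - 1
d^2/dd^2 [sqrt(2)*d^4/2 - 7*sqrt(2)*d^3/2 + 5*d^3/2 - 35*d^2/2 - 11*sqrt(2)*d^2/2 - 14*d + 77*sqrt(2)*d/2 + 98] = 6*sqrt(2)*d^2 - 21*sqrt(2)*d + 15*d - 35 - 11*sqrt(2)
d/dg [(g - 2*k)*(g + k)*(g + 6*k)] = 3*g^2 + 10*g*k - 8*k^2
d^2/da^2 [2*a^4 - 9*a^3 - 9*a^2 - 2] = 24*a^2 - 54*a - 18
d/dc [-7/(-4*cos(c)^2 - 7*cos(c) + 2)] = 7*(8*cos(c) + 7)*sin(c)/(4*cos(c)^2 + 7*cos(c) - 2)^2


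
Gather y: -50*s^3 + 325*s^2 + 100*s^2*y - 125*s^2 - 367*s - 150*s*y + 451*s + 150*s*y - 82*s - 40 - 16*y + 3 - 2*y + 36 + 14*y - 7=-50*s^3 + 200*s^2 + 2*s + y*(100*s^2 - 4) - 8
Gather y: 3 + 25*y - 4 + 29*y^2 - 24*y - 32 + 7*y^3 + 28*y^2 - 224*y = 7*y^3 + 57*y^2 - 223*y - 33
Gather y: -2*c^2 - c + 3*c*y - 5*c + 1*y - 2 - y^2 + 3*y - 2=-2*c^2 - 6*c - y^2 + y*(3*c + 4) - 4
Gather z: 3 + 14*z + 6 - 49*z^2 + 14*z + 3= -49*z^2 + 28*z + 12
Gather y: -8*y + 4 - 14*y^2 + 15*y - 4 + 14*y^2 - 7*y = 0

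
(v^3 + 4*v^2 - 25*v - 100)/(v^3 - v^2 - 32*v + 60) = (v^2 + 9*v + 20)/(v^2 + 4*v - 12)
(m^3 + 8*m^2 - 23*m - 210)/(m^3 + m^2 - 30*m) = (m + 7)/m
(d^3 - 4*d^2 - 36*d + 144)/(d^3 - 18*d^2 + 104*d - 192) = (d + 6)/(d - 8)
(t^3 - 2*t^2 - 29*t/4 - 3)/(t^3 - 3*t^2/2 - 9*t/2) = (t^2 - 7*t/2 - 2)/(t*(t - 3))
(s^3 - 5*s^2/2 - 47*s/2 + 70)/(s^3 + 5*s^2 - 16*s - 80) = (s - 7/2)/(s + 4)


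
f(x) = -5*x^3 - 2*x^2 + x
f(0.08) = 0.06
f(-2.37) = 52.96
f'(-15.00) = -3314.00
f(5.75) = -1010.92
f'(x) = -15*x^2 - 4*x + 1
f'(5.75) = -517.94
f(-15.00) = 16410.00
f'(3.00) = -146.00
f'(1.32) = -30.42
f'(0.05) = 0.76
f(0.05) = 0.04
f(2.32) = -70.88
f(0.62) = -1.34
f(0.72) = -2.18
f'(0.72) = -9.66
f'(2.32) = -89.02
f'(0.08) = 0.58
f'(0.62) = -7.25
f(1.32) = -13.66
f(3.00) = -150.00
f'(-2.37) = -73.77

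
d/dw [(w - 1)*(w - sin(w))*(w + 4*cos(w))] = (1 - w)*(w - sin(w))*(4*sin(w) - 1) + (1 - w)*(w + 4*cos(w))*(cos(w) - 1) + (w - sin(w))*(w + 4*cos(w))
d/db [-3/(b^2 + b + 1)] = 3*(2*b + 1)/(b^2 + b + 1)^2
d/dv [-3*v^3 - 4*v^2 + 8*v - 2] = -9*v^2 - 8*v + 8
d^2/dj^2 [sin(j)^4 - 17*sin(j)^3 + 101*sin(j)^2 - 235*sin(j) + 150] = -16*sin(j)^4 + 153*sin(j)^3 - 392*sin(j)^2 + 133*sin(j) + 202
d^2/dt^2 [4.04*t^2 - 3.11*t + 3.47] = 8.08000000000000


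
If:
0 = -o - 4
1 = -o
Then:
No Solution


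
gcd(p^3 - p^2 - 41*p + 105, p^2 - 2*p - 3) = p - 3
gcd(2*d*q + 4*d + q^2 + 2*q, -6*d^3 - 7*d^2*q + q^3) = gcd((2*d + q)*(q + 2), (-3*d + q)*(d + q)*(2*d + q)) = 2*d + q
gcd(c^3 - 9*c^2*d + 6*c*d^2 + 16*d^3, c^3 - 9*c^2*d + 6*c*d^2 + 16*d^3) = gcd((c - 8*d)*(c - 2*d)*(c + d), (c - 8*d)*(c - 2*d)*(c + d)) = c^3 - 9*c^2*d + 6*c*d^2 + 16*d^3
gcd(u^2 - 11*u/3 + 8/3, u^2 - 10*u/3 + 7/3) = u - 1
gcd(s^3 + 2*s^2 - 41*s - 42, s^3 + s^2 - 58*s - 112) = s + 7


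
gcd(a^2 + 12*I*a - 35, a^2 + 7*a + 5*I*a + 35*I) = a + 5*I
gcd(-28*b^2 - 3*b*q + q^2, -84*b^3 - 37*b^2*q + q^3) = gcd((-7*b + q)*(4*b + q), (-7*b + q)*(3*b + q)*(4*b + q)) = -28*b^2 - 3*b*q + q^2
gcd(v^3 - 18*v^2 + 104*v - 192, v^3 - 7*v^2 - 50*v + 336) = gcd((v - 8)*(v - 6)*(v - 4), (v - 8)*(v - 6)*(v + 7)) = v^2 - 14*v + 48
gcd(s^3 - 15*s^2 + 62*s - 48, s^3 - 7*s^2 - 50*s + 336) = s^2 - 14*s + 48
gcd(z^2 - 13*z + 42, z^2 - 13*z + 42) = z^2 - 13*z + 42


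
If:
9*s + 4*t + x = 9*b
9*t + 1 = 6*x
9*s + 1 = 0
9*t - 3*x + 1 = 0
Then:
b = -13/81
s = -1/9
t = -1/9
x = 0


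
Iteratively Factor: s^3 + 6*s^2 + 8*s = (s + 4)*(s^2 + 2*s) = s*(s + 4)*(s + 2)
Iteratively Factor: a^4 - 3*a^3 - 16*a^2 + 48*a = (a - 4)*(a^3 + a^2 - 12*a) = (a - 4)*(a - 3)*(a^2 + 4*a) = a*(a - 4)*(a - 3)*(a + 4)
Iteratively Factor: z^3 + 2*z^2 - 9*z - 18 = (z + 2)*(z^2 - 9) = (z - 3)*(z + 2)*(z + 3)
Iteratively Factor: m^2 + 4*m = (m)*(m + 4)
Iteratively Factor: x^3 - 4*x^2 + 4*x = (x - 2)*(x^2 - 2*x) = x*(x - 2)*(x - 2)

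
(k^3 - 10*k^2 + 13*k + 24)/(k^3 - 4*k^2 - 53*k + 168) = (k + 1)/(k + 7)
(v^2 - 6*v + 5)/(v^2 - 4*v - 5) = (v - 1)/(v + 1)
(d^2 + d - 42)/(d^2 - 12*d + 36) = (d + 7)/(d - 6)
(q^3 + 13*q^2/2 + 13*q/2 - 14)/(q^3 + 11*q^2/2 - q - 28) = (q - 1)/(q - 2)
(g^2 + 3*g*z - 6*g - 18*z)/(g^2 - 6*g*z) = (g^2 + 3*g*z - 6*g - 18*z)/(g*(g - 6*z))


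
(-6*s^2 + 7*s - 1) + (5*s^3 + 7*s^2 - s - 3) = 5*s^3 + s^2 + 6*s - 4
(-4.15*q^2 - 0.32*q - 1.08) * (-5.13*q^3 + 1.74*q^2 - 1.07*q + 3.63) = 21.2895*q^5 - 5.5794*q^4 + 9.4241*q^3 - 16.6013*q^2 - 0.00599999999999978*q - 3.9204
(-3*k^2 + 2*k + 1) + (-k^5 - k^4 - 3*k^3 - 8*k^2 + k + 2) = -k^5 - k^4 - 3*k^3 - 11*k^2 + 3*k + 3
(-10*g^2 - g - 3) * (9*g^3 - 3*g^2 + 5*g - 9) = -90*g^5 + 21*g^4 - 74*g^3 + 94*g^2 - 6*g + 27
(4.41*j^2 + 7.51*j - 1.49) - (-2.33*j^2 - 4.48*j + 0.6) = 6.74*j^2 + 11.99*j - 2.09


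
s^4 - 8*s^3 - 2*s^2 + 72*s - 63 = (s - 7)*(s - 3)*(s - 1)*(s + 3)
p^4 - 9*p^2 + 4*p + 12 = (p - 2)^2*(p + 1)*(p + 3)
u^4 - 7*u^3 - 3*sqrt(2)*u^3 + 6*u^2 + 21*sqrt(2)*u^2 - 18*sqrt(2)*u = u*(u - 6)*(u - 1)*(u - 3*sqrt(2))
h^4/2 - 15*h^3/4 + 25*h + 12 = (h/2 + 1/4)*(h - 6)*(h - 4)*(h + 2)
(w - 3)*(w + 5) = w^2 + 2*w - 15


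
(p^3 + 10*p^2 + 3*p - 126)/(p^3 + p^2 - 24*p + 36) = (p + 7)/(p - 2)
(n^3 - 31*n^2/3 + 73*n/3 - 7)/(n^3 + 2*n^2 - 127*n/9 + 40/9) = 3*(n^2 - 10*n + 21)/(3*n^2 + 7*n - 40)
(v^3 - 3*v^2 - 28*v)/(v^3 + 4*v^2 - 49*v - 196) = v/(v + 7)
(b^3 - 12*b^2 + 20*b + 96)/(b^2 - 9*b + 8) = (b^2 - 4*b - 12)/(b - 1)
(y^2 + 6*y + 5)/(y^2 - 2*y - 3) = (y + 5)/(y - 3)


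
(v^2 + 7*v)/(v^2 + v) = (v + 7)/(v + 1)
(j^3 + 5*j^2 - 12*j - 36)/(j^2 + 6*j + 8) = (j^2 + 3*j - 18)/(j + 4)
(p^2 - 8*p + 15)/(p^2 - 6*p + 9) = (p - 5)/(p - 3)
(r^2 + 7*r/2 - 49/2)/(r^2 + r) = (2*r^2 + 7*r - 49)/(2*r*(r + 1))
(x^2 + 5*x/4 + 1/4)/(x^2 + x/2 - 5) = (4*x^2 + 5*x + 1)/(2*(2*x^2 + x - 10))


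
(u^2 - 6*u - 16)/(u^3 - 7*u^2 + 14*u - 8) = (u^2 - 6*u - 16)/(u^3 - 7*u^2 + 14*u - 8)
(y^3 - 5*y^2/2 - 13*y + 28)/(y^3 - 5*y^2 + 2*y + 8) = (y + 7/2)/(y + 1)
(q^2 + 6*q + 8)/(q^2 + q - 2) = (q + 4)/(q - 1)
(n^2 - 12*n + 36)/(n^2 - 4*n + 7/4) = 4*(n^2 - 12*n + 36)/(4*n^2 - 16*n + 7)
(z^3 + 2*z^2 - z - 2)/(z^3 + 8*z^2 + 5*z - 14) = (z + 1)/(z + 7)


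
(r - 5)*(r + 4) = r^2 - r - 20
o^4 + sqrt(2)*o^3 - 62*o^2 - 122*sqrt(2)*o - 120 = (o - 6*sqrt(2))*(o + sqrt(2))^2*(o + 5*sqrt(2))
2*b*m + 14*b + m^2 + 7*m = (2*b + m)*(m + 7)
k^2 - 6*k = k*(k - 6)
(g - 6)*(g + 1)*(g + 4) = g^3 - g^2 - 26*g - 24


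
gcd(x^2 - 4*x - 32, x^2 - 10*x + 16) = x - 8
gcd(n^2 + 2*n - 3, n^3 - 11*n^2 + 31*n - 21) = n - 1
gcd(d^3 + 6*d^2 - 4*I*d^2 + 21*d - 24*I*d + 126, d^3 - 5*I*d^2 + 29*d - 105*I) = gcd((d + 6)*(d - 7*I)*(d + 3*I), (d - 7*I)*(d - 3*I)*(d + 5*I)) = d - 7*I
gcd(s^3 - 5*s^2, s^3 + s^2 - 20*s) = s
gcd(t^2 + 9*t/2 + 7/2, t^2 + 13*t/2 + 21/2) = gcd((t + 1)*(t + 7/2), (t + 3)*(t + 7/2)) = t + 7/2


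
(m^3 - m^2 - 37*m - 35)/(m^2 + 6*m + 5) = m - 7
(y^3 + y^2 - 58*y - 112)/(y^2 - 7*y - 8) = (y^2 + 9*y + 14)/(y + 1)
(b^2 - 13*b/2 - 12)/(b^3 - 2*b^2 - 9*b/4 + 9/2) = 2*(b - 8)/(2*b^2 - 7*b + 6)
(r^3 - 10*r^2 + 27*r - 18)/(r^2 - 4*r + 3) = r - 6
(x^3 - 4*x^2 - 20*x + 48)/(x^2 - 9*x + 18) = (x^2 + 2*x - 8)/(x - 3)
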